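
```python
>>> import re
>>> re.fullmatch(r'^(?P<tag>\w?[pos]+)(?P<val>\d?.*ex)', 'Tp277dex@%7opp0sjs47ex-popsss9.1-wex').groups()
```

The match spans [0:36] → 'Tp277dex@%7opp0sjs47ex-popsss9.1-wex'.
Captured: group 1 = 'Tp', group 2 = '277dex@%7opp0sjs47ex-popsss9.1-wex'.

('Tp', '277dex@%7opp0sjs47ex-popsss9.1-wex')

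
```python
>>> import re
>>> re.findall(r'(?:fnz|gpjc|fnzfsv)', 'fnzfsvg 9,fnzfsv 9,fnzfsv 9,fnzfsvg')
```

`|` is ordered: at each position the engine commits to the first alternative that works.
Matches: at [0:3] → 'fnz'; at [10:13] → 'fnz'; at [19:22] → 'fnz'; at [28:31] → 'fnz'.
No capturing groups, so `findall` returns the 4 full match strings.

['fnz', 'fnz', 'fnz', 'fnz']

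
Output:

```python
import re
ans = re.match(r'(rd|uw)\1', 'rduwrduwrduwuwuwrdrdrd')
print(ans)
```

None

The backreference `\1` re-matches whatever the first group consumed, character for character.
`re.match` won't scan ahead — the pattern has to work from the very first character.
Here position 0 doesn't satisfy it, so the call returns None.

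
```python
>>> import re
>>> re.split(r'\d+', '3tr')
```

['', 'tr']

This matches one or more of a digit.
Each match becomes a cut point; 2 segments remain.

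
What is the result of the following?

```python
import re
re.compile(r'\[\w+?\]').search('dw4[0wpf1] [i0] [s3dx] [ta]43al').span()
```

(3, 10)

The match spans [3:10] → '[0wpf1]'.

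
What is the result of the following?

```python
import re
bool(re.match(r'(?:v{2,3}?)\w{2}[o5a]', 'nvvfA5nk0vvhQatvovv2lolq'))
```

False

The pattern matches 2 to 3 of a literal 'v' (lazy) (non-capturing group); then exactly 2 of a word character, then one of [o5a].
`re.match` won't scan ahead — the pattern has to work from the very first character.
Here position 0 doesn't satisfy it, so the call returns None, and `bool(None)` is False.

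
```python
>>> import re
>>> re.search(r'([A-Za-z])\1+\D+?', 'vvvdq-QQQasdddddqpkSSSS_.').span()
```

(0, 4)

A backreference is literal: `\1` must see the identical characters the first group matched.
The match spans [0:4] → 'vvvd'.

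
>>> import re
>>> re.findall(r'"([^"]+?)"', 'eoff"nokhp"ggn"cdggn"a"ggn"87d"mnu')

With a single group, `findall` returns only what that group captured — 3 items.

['nokhp', 'cdggn', 'ggn']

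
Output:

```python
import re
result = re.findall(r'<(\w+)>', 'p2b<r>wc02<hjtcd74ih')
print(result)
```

Walking the string: at [3:6] match '<r>', group 1 = 'r'.
`findall` collects group 1 from the one match (1 total).

['r']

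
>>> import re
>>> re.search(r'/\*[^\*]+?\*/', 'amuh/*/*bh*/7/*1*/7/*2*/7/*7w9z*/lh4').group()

Unlike `match`, `search` isn't anchored — it looks for the pattern anywhere in the string.
The match spans [6:12] → '/*bh*/'.

'/*bh*/'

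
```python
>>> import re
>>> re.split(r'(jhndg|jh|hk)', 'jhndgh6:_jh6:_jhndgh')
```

['', 'jhndg', 'h6:_', 'jh', '6:_', 'jhndg', 'h']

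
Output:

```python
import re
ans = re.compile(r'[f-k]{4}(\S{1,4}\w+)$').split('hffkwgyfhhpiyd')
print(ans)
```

['', 'wgyfhhpiyd', '']

The group in the pattern means `split` returns the separators' captures alongside the pieces.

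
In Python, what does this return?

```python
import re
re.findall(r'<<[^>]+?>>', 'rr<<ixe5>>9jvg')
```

['<<ixe5>>']

No capturing groups, so `findall` returns the 1 full match string.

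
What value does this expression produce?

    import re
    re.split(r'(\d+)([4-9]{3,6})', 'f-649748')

`re.split` interleaves the captured-group text with the surrounding fragments.

['f-', '649', '748', '']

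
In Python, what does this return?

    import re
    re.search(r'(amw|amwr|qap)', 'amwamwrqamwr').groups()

('amw',)

`re.search` tries every starting position until one works.
The match spans [0:3] → 'amw'.
Captured: group 1 = 'amw'.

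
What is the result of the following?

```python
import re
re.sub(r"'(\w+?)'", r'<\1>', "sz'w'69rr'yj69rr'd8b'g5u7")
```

Each match is replaced using the text its own group 1 captured.

"sz<w>69rr<yj69rr>d8b'g5u7"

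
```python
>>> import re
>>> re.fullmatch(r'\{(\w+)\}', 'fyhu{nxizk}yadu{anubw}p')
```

`re.fullmatch` requires the pattern to consume the entire string.
Here the pattern can't cover the whole string, so the call returns None.

None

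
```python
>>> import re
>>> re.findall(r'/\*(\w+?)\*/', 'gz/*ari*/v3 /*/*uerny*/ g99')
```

['ari', 'uerny']

Matches: at [2:9] match '/*ari*/', group 1 = 'ari'; at [14:23] match '/*uerny*/', group 1 = 'uerny'.
Because there's exactly one group, `findall` drops the full match and keeps group 1 from each hit.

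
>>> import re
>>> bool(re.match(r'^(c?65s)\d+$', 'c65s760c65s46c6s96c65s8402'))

With `match`, the pattern is implicitly anchored at the beginning.
Here the string doesn't start with a match, so the call returns None, and `bool(None)` is False.

False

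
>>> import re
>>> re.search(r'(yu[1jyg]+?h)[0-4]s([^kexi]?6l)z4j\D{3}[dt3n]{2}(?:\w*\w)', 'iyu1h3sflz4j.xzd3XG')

None

This matches the literal 'yu', then one or more of one of [1jyg] (lazy), then the literal 'h' (captured); then a character in [0-4], then the literal 's'; then optionally any character except [kexi], then the literal '6l' (captured); then the literal 'z4j', then exactly 3 of a non-digit, then exactly 2 of one of [dt3n]; then zero or more of a word character, then a word character (non-capturing group).
Here nothing in the string fits, so the call returns None.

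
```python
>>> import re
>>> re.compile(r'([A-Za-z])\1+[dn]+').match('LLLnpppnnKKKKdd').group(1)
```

'L'

The match spans [0:4] → 'LLLn'.
Captured: group 1 = 'L'.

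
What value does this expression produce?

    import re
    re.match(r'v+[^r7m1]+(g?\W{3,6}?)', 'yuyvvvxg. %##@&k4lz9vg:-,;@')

`re.match` won't scan ahead — the pattern has to work from the very first character.
Here position 0 doesn't satisfy it, so the call returns None.

None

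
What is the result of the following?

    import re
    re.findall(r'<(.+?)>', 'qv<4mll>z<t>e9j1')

['4mll', 't']

With the lazy modifier that quantifier settles for the fewest repetitions that let the rest of the pattern succeed (the atoms after it are unaffected and can still be greedy).
One capturing group, so `findall` returns just the captured substring from each match — 2 in all.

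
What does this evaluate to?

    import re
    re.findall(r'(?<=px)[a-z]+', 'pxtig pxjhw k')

The `(?=…)`/`(?<=…)` assertion just peeks at neighbouring text; it doesn't advance the match position.
Walking the string: at [2:5] → 'tig'; at [8:11] → 'jhw'.
`findall` yields the raw match text (2 of them) because the pattern has no groups.

['tig', 'jhw']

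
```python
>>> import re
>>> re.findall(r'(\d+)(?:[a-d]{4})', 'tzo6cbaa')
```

With a single group, `findall` returns only what that group captured — 1 item.

['6']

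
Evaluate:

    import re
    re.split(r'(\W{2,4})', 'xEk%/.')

This matches 2 to 4 of a non-word character (captured).
Matches to split on: at [3:6] → '%/.'.
The group in the pattern means `split` returns the separators' captures alongside the pieces.

['xEk', '%/.', '']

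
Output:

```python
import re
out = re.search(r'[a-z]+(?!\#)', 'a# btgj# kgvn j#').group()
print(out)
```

btg

`(?!…)`/`(?<!…)` only lets a position through if the neighbouring text does NOT match; no characters are consumed.
`re.search` scans for the first position where the pattern succeeds.
The match spans [3:6] → 'btg'.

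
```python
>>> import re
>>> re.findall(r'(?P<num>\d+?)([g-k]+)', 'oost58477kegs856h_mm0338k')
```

[('58477', 'k'), ('856', 'h'), ('0338', 'k')]

This matches one or more of a digit (lazy) (captured as 'num'); then one or more of a character in [g-k] (captured).
Scanning left to right: at [4:10] match '58477k', groups = ('58477', 'k'); at [13:17] match '856h', groups = ('856', 'h'); at [20:25] match '0338k', groups = ('0338', 'k').
2 groups means each result is a tuple of 2 captured strings — 3 here.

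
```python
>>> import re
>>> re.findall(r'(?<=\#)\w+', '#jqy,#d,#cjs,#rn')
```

['jqy', 'd', 'cjs', 'rn']

The lookaround is zero-width — it requires the adjacent text to match without consuming it, so the asserted text isn't part of the match.
`findall` yields the raw match text (4 of them) because the pattern has no groups.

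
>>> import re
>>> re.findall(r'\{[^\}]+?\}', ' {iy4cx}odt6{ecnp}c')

`findall` yields the raw match text (2 of them) because the pattern has no groups.

['{iy4cx}', '{ecnp}']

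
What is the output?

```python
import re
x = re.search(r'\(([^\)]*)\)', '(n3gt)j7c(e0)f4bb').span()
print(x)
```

(0, 6)

`re.search` scans for the first position where the pattern succeeds.
The match spans [0:6] → '(n3gt)'.
Captured: group 1 = 'n3gt'.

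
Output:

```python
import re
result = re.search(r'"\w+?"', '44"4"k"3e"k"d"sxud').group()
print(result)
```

`re.search` tries every starting position until one works.
The match spans [2:5] → '"4"'.

"4"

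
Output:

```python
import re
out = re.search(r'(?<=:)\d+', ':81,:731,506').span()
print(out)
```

Lookahead/lookbehind check context without consuming it, so the matched span excludes the asserted characters.
`re.search` tries every starting position until one works.
The match spans [1:3] → '81'.

(1, 3)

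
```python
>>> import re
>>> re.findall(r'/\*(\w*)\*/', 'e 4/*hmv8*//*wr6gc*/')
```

['hmv8', 'wr6gc']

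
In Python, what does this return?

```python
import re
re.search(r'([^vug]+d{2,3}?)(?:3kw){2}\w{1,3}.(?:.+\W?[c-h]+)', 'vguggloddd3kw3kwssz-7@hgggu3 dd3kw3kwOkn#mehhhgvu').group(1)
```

The pattern matches one or more of any character except [vug], then 2 to 3 of a literal 'd' (lazy) (captured); then the literal '3kw' repeated 2 times, then 1 to 3 of a word character, then any character; then one or more of any character, then optionally a non-word character, then one or more of a character in [c-h] (non-capturing group).
`re.search` tries every starting position until one works.
The match spans [5:47] → 'loddd3kw3kwssz-7@hgggu3 dd3kw3kwOkn#mehhhg'.
Captured: group 1 = 'loddd'.

'loddd'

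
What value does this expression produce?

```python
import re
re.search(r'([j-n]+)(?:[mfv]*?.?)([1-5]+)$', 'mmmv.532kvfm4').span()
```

(8, 13)

The pattern matches one or more of a character in [j-n] (captured); then zero or more of one of [mfv] (lazy), then optionally any character (non-capturing group); then one or more of a character in [1-5] (captured); then anchored at the end.
The match spans [8:13] → 'kvfm4'.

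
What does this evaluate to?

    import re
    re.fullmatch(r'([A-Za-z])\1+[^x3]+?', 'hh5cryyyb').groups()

`\1` is not a pattern — it's the concrete string captured by group 1, re-applied verbatim.
`fullmatch` succeeds only if the pattern covers the string from start to end.
The match spans [0:9] → 'hh5cryyyb'.
Captured: group 1 = 'h'.

('h',)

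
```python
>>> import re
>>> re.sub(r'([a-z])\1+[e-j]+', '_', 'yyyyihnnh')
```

'__'

The backreference `\1` re-matches whatever the first group consumed, character for character.
Every occurrence is swapped for '_'.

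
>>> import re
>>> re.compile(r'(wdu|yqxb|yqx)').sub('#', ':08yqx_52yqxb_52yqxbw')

':08#_52#_52#w'

Alternation isn't longest-match — the leftmost alternative that fits at this position is chosen.
Matches: at [3:6] → 'yqx'; at [9:13] → 'yqxb'; at [16:20] → 'yqxb'.
`sub` substitutes '#' at each match site.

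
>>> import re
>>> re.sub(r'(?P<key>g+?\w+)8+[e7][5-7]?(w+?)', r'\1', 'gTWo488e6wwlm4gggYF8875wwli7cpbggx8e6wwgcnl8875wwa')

'gTWo488e6wwlm4gggYF8875wwli7cpbggx8e6wwgcnl8wa'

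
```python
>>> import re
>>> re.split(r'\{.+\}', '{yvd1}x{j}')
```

Matches to split on: at [0:10] → '{yvd1}x{j}'.
`split` removes every match and returns the 2 fragments in between.

['', '']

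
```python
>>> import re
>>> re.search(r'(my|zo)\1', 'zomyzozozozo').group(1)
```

After group 1 captures some text, `\1` only succeeds where that same text appears again.
`search` walks the string left to right and returns the first match it finds.
The match spans [4:8] → 'zozo'.
Captured: group 1 = 'zo'.

'zo'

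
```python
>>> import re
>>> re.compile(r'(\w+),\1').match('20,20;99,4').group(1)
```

'20'

A backreference is literal: `\1` must see the identical characters the first group matched.
`match` is anchored at position 0; if the pattern doesn't fit there, it returns None.
The match spans [0:5] → '20,20'.
Captured: group 1 = '20'.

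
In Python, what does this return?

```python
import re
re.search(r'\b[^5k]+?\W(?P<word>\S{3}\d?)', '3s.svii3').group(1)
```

This matches a word boundary (`\b`, zero-width); then one or more of any character except [5k] (lazy); then a non-word character; then exactly 3 of a non-whitespace character, then optionally a digit (captured as 'word').
Unlike `match`, `search` isn't anchored — it looks for the pattern anywhere in the string.
The match spans [0:6] → '3s.svi'.
Captured: group 1 = 'svi'.

'svi'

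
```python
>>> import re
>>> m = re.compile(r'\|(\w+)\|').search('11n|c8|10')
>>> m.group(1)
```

`search` walks the string left to right and returns the first match it finds.
The match spans [3:7] → '|c8|'.
Captured: group 1 = 'c8'.

'c8'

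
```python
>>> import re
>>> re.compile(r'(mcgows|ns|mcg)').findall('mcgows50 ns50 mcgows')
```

Branches in `(...|...)` are attempted left-to-right; the first branch that allows the whole pattern to succeed is taken.
One capturing group, so `findall` returns just the captured substring from each match — 3 in all.

['mcgows', 'ns', 'mcgows']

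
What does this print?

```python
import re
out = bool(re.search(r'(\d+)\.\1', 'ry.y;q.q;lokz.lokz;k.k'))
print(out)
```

False

The backreference `\1` re-matches whatever the first group consumed, character for character.
Here nothing in the string fits, so the call returns None, and `bool(None)` is False.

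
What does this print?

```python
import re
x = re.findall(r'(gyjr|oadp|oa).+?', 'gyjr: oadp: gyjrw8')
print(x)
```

['gyjr', 'oadp', 'gyjr']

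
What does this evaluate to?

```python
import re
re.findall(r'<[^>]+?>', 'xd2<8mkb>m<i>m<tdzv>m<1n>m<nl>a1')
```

Matches: at [3:9] → '<8mkb>'; at [10:13] → '<i>'; at [14:20] → '<tdzv>'; at [21:25] → '<1n>'; at [26:30] → '<nl>'.
With no groups in the pattern, `findall` gives back each whole match — 5 here.

['<8mkb>', '<i>', '<tdzv>', '<1n>', '<nl>']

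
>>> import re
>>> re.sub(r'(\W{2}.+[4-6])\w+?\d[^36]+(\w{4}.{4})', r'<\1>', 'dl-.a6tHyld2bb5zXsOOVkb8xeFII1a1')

The pattern matches exactly 2 of a non-word character, then one or more of any character, then a character in [4-6] (captured); then one or more of a word character (lazy), then a digit, then one or more of any character except [36]; then exactly 4 of a word character, then exactly 4 of any character (captured).
The replacement refers to a captured group, so each match is rewritten using its own captured text.

'dl<-.a6>'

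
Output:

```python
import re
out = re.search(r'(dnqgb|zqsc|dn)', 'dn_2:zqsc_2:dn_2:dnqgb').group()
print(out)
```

dn

The match spans [0:2] → 'dn'.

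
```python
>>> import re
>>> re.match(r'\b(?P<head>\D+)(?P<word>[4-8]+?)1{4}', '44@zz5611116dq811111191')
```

None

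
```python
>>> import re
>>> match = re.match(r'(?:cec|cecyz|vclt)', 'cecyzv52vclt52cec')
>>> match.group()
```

'cec'

Alternation tries branches left to right and keeps the first one that lets the overall match succeed at that position.
`match` is anchored at position 0; if the pattern doesn't fit there, it returns None.
The match spans [0:3] → 'cec'.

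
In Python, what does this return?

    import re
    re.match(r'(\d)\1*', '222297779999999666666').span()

With `match`, the pattern is implicitly anchored at the beginning.
The match spans [0:4] → '2222'.

(0, 4)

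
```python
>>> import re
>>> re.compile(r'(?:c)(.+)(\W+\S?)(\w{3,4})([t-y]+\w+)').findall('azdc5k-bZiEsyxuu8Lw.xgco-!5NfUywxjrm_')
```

[('5k-bZiEsyxuu8Lw.xgco-', '!5', 'NfUy', 'wxjrm_')]

4 groups means the one result is a tuple of 4 captured strings — 1 here.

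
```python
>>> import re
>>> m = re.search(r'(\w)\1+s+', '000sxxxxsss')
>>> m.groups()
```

The backreference `\1` re-matches whatever the first group consumed, character for character.
Unlike `match`, `search` isn't anchored — it looks for the pattern anywhere in the string.
The match spans [0:4] → '000s'.
Captured: group 1 = '0'.

('0',)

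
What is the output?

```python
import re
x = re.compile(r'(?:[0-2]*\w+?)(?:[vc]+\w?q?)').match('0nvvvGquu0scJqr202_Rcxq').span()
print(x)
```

(0, 7)

`match` is anchored at position 0; if the pattern doesn't fit there, it returns None.
The match spans [0:7] → '0nvvvGq'.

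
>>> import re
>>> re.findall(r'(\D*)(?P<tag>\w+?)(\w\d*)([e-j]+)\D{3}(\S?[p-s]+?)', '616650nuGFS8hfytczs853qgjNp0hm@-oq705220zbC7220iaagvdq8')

Lazy quantifiers expand one character at a time until the remainder of the pattern can match.
`findall` packs the 5 group values into a tuple for every match.

[('', '616650nuGF', 'S8', 'hf', 'zs'), ('', '853qgjN', 'p0', 'h', 'oq')]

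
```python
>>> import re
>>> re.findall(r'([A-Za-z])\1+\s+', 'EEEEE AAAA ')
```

['E', 'A']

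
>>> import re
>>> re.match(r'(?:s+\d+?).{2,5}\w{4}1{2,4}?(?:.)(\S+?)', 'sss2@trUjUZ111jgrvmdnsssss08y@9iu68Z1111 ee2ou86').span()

(0, 16)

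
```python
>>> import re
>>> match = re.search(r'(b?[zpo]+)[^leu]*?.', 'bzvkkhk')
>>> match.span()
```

The pattern matches optionally a literal 'b', then one or more of one of [zpo] (captured); then zero or more of any character except [leu] (lazy), then any character.
Unlike `match`, `search` isn't anchored — it looks for the pattern anywhere in the string.
The match spans [0:3] → 'bzv'.
Captured: group 1 = 'bz'.

(0, 3)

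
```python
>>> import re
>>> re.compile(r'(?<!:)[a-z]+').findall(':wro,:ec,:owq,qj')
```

['ro', 'c', 'wq', 'qj']

The negative lookahead/lookbehind blocks any match where the forbidden context is present.
`findall` yields the raw match text (4 of them) because the pattern has no groups.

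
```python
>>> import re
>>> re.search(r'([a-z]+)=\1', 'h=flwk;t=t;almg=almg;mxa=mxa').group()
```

't=t'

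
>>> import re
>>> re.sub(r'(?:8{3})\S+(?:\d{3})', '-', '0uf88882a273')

'0uf-'

Every occurrence is swapped for '-'.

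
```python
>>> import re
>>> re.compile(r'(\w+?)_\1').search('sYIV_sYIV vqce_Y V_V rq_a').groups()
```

The backreference `\1` re-matches whatever the first group consumed, character for character.
`re.search` scans for the first position where the pattern succeeds.
The match spans [0:9] → 'sYIV_sYIV'.
Captured: group 1 = 'sYIV'.

('sYIV',)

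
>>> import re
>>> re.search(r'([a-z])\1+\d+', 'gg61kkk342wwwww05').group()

`\1` is not a pattern — it's the concrete string captured by group 1, re-applied verbatim.
Unlike `match`, `search` isn't anchored — it looks for the pattern anywhere in the string.
The match spans [0:4] → 'gg61'.
Captured: group 1 = 'g'.

'gg61'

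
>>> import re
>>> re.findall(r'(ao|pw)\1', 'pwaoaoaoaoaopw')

['ao', 'ao']

`\1` has to match the exact text group 1 already captured.
Walking the string: at [2:6] match 'aoao', group 1 = 'ao'; at [6:10] match 'aoao', group 1 = 'ao'.
One capturing group, so `findall` returns just the captured substring from each match — 2 in all.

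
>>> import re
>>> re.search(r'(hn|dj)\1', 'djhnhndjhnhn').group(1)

The backreference `\1` re-matches whatever the first group consumed, character for character.
`re.search` scans for the first position where the pattern succeeds.
The match spans [2:6] → 'hnhn'.
Captured: group 1 = 'hn'.

'hn'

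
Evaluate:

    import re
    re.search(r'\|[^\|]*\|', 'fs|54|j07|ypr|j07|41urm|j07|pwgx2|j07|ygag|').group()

'|54|'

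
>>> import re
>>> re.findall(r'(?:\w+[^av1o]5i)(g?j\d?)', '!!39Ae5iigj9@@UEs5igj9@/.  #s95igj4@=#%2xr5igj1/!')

The pattern matches one or more of a word character, then any character except [av1o], then the literal '5i' (non-capturing group); then optionally a literal 'g', then the literal 'j', then optionally a digit (captured).
Walking the string: at [14:22] match 'UEs5igj9', group 1 = 'gj9'; at [28:35] match 's95igj4', group 1 = 'gj4'; at [39:47] match '2xr5igj1', group 1 = 'gj1'.
Because there's exactly one group, `findall` drops the full match and keeps group 1 from each hit.

['gj9', 'gj4', 'gj1']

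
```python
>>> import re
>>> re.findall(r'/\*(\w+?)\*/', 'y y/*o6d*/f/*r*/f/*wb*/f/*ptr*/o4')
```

['o6d', 'r', 'wb', 'ptr']

One capturing group, so `findall` returns just the captured substring from each match — 4 in all.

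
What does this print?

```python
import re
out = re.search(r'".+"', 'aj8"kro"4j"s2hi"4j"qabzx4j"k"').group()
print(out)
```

`re.search` scans for the first position where the pattern succeeds.
The match spans [3:29] → '"kro"4j"s2hi"4j"qabzx4j"k"'.

"kro"4j"s2hi"4j"qabzx4j"k"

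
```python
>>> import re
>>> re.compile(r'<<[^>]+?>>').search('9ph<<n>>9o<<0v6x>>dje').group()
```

Unlike `match`, `search` isn't anchored — it looks for the pattern anywhere in the string.
The match spans [3:8] → '<<n>>'.

'<<n>>'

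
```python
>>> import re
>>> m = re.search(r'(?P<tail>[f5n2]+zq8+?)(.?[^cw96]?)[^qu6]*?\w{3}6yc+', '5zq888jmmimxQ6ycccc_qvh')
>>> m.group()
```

Pattern: one or more of one of [f5n2], then the literal 'zq', then one or more of the literal '8' (lazy) (captured as 'tail'); then optionally any character, then optionally any character except [cw96] (captured); then zero or more of any character except [qu6] (lazy), then exactly 3 of a word character; then the literal '6y', then one or more of a literal 'c'.
Unlike `match`, `search` isn't anchored — it looks for the pattern anywhere in the string.
The match spans [0:19] → '5zq888jmmimxQ6ycccc'.
Captured: group 1 = '5zq8', group 2 = '88'.

'5zq888jmmimxQ6ycccc'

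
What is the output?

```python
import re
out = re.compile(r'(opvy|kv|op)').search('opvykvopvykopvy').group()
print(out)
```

opvy

Alternation tries branches left to right and keeps the first one that lets the overall match succeed at that position.
`re.search` tries every starting position until one works.
The match spans [0:4] → 'opvy'.
Captured: group 1 = 'opvy'.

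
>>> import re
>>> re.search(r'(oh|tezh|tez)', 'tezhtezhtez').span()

(0, 4)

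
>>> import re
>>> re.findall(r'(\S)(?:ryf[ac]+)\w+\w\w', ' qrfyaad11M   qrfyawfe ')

[]

This matches a non-whitespace character (captured); then the literal 'ryf', then one or more of one of [ac] (non-capturing group); then one or more of a word character, then a word character, then a word character.
`findall` collects group 1 from each match (0 total).
Nothing in the string satisfies the pattern, so the list is empty.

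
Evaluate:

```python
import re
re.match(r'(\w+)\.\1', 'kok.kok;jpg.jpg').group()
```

With `match`, the pattern is implicitly anchored at the beginning.
The match spans [0:7] → 'kok.kok'.

'kok.kok'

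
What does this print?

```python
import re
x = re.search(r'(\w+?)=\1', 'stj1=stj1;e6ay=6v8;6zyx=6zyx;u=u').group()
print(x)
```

stj1=stj1

`\1` is not a pattern — it's the concrete string captured by group 1, re-applied verbatim.
`re.search` tries every starting position until one works.
The match spans [0:9] → 'stj1=stj1'.
Captured: group 1 = 'stj1'.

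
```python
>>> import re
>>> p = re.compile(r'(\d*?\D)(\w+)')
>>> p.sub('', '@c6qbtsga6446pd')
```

This matches zero or more of a digit (lazy), then a non-digit (captured); then one or more of a word character (captured).
Matches: at [0:15] → '@c6qbtsga6446pd'.
Each match is replaced by ''.

''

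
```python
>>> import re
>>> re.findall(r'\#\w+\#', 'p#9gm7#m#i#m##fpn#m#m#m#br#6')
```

['#9gm7#', '#i#', '#fpn#', '#m#', '#br#']

Matches: at [1:7] → '#9gm7#'; at [8:11] → '#i#'; at [13:18] → '#fpn#'; at [19:22] → '#m#'; at [23:27] → '#br#'.
With no groups in the pattern, `findall` gives back each whole match — 5 here.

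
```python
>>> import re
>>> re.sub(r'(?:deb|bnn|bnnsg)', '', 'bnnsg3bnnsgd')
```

'sg3sgd'

Alternation tries branches left to right and keeps the first one that lets the overall match succeed at that position.
Matches: at [0:3] → 'bnn'; at [6:9] → 'bnn'.
Each match is replaced by ''.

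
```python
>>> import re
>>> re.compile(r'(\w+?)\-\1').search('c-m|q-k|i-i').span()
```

`\1` is not a pattern — it's the concrete string captured by group 1, re-applied verbatim.
The match spans [8:11] → 'i-i'.

(8, 11)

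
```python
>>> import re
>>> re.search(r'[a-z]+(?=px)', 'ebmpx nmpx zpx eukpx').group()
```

'ebm'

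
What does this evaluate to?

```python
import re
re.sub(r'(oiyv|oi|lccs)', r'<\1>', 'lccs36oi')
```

'<lccs>36<oi>'

Matches: at [0:4] → 'lccs'; at [6:8] → 'oi'.
`\1` in the replacement pulls in group 1's text for each match.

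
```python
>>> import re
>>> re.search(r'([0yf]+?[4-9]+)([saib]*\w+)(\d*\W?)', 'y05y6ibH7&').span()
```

(0, 10)

The pattern matches one or more of one of [0yf] (lazy), then one or more of a character in [4-9] (captured); then zero or more of one of [saib], then one or more of a word character (captured); then zero or more of a digit, then optionally a non-word character (captured).
`re.search` tries every starting position until one works.
The match spans [0:10] → 'y05y6ibH7&'.
Captured: group 1 = 'y05', group 2 = 'y6ibH7', group 3 = '&'.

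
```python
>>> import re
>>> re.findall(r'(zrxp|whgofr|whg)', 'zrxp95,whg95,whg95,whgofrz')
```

['zrxp', 'whg', 'whg', 'whgofr']

The regex engine tests alternatives in the order written; an earlier branch that matches wins even if a later one would match more.
Walking the string: at [0:4] match 'zrxp', group 1 = 'zrxp'; at [7:10] match 'whg', group 1 = 'whg'; at [13:16] match 'whg', group 1 = 'whg'; at [19:25] match 'whgofr', group 1 = 'whgofr'.
With a single group, `findall` returns only what that group captured — 4 items.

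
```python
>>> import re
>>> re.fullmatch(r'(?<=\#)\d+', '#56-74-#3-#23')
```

Because the assertion is zero-width, the text it checks is not consumed and won't appear in the result.
`fullmatch` succeeds only if the pattern covers the string from start to end.
Here there's no way to consume every character, so the call returns None.

None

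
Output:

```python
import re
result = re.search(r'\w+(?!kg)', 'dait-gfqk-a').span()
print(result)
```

Because the assertion is negative and zero-width, positions next to the forbidden text are skipped.
`re.search` tries every starting position until one works.
The match spans [0:4] → 'dait'.

(0, 4)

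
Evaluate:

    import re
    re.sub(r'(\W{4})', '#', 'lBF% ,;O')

'lBF#O'

The pattern matches exactly 4 of a non-word character (captured).
Matches: at [3:7] → '% ,;'.
Every occurrence is swapped for '#'.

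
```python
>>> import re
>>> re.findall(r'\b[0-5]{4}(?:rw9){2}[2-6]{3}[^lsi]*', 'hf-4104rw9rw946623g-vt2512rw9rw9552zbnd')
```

With no groups in the pattern, `findall` gives back each whole match — 1 here.

['4104rw9rw946623g-vt2512rw9rw9552zbnd']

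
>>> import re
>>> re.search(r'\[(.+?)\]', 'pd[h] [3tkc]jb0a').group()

The match spans [2:5] → '[h]'.

'[h]'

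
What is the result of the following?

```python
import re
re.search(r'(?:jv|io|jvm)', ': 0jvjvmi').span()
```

(3, 5)

`re.search` scans for the first position where the pattern succeeds.
The match spans [3:5] → 'jv'.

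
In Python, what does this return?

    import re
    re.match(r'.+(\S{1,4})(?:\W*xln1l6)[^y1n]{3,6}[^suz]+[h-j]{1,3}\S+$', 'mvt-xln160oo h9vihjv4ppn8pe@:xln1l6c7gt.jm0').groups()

(':',)

Pattern: one or more of any character; then 1 to 4 of a non-whitespace character (captured); then zero or more of a non-word character, then the literal 'xln', then the literal '1l6' (non-capturing group); then 3 to 6 of any character except [y1n]; then one or more of any character except [suz], then 1 to 3 of a character in [h-j], then one or more of a non-whitespace character; then anchored at the end.
`match` is anchored at position 0; if the pattern doesn't fit there, it returns None.
The match spans [0:43] → 'mvt-xln160oo h9vihjv4ppn8pe@:xln1l6c7gt.jm0'.
Captured: group 1 = ':'.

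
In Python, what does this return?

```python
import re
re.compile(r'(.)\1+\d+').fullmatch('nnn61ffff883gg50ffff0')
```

For `fullmatch`, every character of the input must be accounted for by the pattern.
Here the pattern can't cover the whole string, so the call returns None.

None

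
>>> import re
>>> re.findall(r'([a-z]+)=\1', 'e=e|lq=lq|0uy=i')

['e', 'lq']

After group 1 captures some text, `\1` only succeeds where that same text appears again.
Scanning left to right: at [0:3] match 'e=e', group 1 = 'e'; at [4:9] match 'lq=lq', group 1 = 'lq'.
Because there's exactly one group, `findall` drops the full match and keeps group 1 from each hit.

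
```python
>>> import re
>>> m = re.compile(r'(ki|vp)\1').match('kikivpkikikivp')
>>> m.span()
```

`match` is anchored at position 0; if the pattern doesn't fit there, it returns None.
The match spans [0:4] → 'kiki'.

(0, 4)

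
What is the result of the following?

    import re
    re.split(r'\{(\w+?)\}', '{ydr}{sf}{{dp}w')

['', 'ydr', '', 'sf', '{', 'dp', 'w']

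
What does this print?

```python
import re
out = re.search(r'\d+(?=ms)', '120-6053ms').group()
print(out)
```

The `(?=…)`/`(?<=…)` assertion just peeks at neighbouring text; it doesn't advance the match position.
The match spans [4:8] → '6053'.

6053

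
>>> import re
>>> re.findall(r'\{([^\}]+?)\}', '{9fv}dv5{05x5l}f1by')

Scanning left to right: at [0:5] match '{9fv}', group 1 = '9fv'; at [8:15] match '{05x5l}', group 1 = '05x5l'.
`findall` collects group 1 from each match (2 total).

['9fv', '05x5l']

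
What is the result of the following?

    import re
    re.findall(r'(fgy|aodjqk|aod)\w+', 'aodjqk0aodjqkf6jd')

['aodjqk']

The regex engine tests alternatives in the order written; an earlier branch that matches wins even if a later one would match more.
`findall` collects group 1 from the one match (1 total).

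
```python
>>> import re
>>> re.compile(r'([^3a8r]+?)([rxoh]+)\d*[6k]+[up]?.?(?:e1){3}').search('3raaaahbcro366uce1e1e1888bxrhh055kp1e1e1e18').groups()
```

The match spans [6:22] → 'hbcro366uce1e1e1'.
Captured: group 1 = 'hbc', group 2 = 'ro'.

('hbc', 'ro')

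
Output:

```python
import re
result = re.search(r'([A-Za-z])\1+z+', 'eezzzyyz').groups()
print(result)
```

The match spans [0:5] → 'eezzz'.
Captured: group 1 = 'e'.

('e',)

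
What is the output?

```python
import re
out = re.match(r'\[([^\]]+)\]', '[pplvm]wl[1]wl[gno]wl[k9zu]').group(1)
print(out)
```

pplvm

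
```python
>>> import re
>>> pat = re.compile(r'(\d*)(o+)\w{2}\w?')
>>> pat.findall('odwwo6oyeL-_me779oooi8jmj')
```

[('', 'o'), ('', 'o'), ('779', 'ooo')]

Pattern: zero or more of a digit (captured); then one or more of a literal 'o' (captured); then exactly 2 of a word character, then optionally a word character.
Matches: at [0:4] match 'odww', groups = ('', 'o'); at [4:8] match 'o6oy', groups = ('', 'o'); at [14:23] match '779oooi8j', groups = ('779', 'ooo').
Multiple groups make `findall` return tuples — one 2-tuple for each match.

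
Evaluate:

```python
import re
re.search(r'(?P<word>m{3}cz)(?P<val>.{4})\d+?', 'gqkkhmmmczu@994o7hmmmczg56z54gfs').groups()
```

('mmmcz', 'u@99')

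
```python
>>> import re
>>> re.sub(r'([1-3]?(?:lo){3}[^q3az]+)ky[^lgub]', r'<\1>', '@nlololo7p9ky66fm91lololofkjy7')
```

'@n<lololo7p9>6fm91lololofkjy7'

Each match is replaced using the text its own group 1 captured.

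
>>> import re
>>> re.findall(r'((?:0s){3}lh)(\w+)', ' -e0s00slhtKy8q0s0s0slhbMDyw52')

[('0s0s0slh', 'bMDyw52')]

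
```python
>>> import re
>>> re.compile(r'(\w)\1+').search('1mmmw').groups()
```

('m',)

A backreference is literal: `\1` must see the identical characters the first group matched.
`re.search` tries every starting position until one works.
The match spans [1:4] → 'mmm'.
Captured: group 1 = 'm'.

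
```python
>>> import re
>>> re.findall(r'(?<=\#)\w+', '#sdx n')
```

['sdx']

The `(?=…)`/`(?<=…)` assertion just peeks at neighbouring text; it doesn't advance the match position.
No capturing groups, so `findall` returns the 1 full match string.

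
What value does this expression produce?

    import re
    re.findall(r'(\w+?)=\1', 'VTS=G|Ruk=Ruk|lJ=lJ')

['Ruk', 'lJ']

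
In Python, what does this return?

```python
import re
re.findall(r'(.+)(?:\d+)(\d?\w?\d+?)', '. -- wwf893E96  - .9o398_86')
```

[('. -- wwf893E96  - .9o398_', '6')]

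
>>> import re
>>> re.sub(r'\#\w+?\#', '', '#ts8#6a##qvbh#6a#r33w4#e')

'6a#6ae'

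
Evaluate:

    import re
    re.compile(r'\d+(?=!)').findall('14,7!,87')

['7']

Because the assertion is zero-width, the text it checks is not consumed and won't appear in the result.
Scanning left to right: at [3:4] → '7'.
With no groups in the pattern, `findall` gives back each whole match — 1 here.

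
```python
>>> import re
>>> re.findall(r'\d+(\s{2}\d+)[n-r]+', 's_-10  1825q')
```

The pattern matches one or more of a digit; then exactly 2 of whitespace, then one or more of a digit (captured); then one or more of a character in [n-r].
Walking the string: at [3:12] match '10  1825q', group 1 = '  1825'.
With a single group, `findall` returns only what that group captured — 1 item.

['  1825']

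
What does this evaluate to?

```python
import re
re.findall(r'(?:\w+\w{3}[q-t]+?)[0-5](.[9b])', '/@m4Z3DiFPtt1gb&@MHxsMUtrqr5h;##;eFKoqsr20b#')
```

['gb', '0b']

The pattern matches one or more of a word character, then exactly 3 of a word character, then one or more of a character in [q-t] (lazy) (non-capturing group); then a character in [0-5]; then any character, then one of [9b] (captured).
Scanning left to right: at [2:15] match 'm4Z3DiFPtt1gb', group 1 = 'gb'; at [33:43] match 'eFKoqsr20b', group 1 = '0b'.
With a single group, `findall` returns only what that group captured — 2 items.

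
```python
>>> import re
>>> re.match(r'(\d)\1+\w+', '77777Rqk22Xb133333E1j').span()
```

`re.match` won't scan ahead — the pattern has to work from the very first character.
The match spans [0:21] → '77777Rqk22Xb133333E1j'.

(0, 21)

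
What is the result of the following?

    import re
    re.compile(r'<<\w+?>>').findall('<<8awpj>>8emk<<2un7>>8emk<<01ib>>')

['<<8awpj>>', '<<2un7>>', '<<01ib>>']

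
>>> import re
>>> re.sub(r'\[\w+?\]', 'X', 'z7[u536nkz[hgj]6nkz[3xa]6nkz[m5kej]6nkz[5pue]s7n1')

'z7[u536nkzX6nkzX6nkzX6nkzXs7n1'

Matches: at [10:15] → '[hgj]'; at [19:24] → '[3xa]'; at [28:35] → '[m5kej]'; at [39:45] → '[5pue]'.
Every occurrence is swapped for 'X'.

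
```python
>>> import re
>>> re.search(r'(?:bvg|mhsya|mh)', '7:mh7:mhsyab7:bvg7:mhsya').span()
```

`re.search` scans for the first position where the pattern succeeds.
The match spans [2:4] → 'mh'.

(2, 4)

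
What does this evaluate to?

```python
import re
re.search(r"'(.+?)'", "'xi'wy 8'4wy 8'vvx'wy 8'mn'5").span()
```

(0, 4)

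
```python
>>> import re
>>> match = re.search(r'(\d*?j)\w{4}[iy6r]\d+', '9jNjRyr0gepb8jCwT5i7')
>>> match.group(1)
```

'9j'

The match spans [0:8] → '9jNjRyr0'.
Captured: group 1 = '9j'.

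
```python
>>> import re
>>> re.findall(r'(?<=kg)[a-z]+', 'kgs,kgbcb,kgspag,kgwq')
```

['s', 'bcb', 'spag', 'wq']

The positive lookaround only admits positions where the adjacent text matches; those characters stay outside the span.
With no groups in the pattern, `findall` gives back each whole match — 4 here.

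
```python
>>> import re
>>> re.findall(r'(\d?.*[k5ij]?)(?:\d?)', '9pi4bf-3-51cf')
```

['9pi4bf-3-51cf', '']

This matches optionally a digit, then zero or more of any character, then optionally one of [k5ij] (captured); then optionally a digit (non-capturing group).
One capturing group, so `findall` returns just the captured substring from each match — 2 in all.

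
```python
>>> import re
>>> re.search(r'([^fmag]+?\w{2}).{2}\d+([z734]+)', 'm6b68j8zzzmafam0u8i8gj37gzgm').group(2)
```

Pattern: one or more of any character except [fmag] (lazy), then exactly 2 of a word character (captured); then exactly 2 of any character, then one or more of a digit; then one or more of one of [z734] (captured).
`re.search` scans for the first position where the pattern succeeds.
The match spans [1:10] → '6b68j8zzz'.
Captured: group 1 = '6b6', group 2 = 'zzz'.

'zzz'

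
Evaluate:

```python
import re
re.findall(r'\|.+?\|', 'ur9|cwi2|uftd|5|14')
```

['|cwi2|', '|5|']

Walking the string: at [3:9] → '|cwi2|'; at [13:16] → '|5|'.
Since nothing is captured, `findall` lists the 2 matched substrings directly.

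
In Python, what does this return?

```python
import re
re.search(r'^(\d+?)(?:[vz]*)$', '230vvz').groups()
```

('230',)

This matches anchored at the start of the string; then one or more of a digit (lazy) (captured); then zero or more of one of [vz] (non-capturing group); then anchored at the end.
`search` walks the string left to right and returns the first match it finds.
The match spans [0:6] → '230vvz'.
Captured: group 1 = '230'.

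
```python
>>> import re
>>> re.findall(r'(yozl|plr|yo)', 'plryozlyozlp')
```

Alternation isn't longest-match — the leftmost alternative that fits at this position is chosen.
Matches: at [0:3] match 'plr', group 1 = 'plr'; at [3:7] match 'yozl', group 1 = 'yozl'; at [7:11] match 'yozl', group 1 = 'yozl'.
With a single group, `findall` returns only what that group captured — 3 items.

['plr', 'yozl', 'yozl']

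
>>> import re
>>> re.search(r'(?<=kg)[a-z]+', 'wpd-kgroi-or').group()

'roi'

Because the assertion is zero-width, the text it checks is not consumed and won't appear in the result.
The match spans [6:9] → 'roi'.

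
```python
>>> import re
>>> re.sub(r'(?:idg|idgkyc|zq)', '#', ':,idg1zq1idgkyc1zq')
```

':,#1#1#kyc1#'

Alternation tries branches left to right and keeps the first one that lets the overall match succeed at that position.
`sub` substitutes '#' at each match site.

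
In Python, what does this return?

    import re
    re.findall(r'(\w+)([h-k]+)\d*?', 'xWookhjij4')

[('xWookhji', 'j')]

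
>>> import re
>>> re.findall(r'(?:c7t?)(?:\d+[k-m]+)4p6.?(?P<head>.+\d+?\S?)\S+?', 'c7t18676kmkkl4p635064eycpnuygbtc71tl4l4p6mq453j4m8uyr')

['5064eycpnuygbtc71tl4l4p6mq453j4m8u']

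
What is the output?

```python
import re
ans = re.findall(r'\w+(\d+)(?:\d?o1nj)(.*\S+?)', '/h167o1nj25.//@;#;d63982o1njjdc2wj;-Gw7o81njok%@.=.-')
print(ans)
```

Pattern: one or more of a word character; then one or more of a digit (captured); then optionally a digit, then the literal 'o1n', then the literal 'j' (non-capturing group); then zero or more of any character, then one or more of a non-whitespace character (lazy) (captured).
Matches: at [1:52] match 'h167o1nj25.//@;#;d63982o1njjdc2wj;-Gw7o81njok%@.=.-', groups = ('7', '25.//@;#;d63982o1njjdc2wj;-Gw7o81njok%@.=.-').
With 2 capturing groups, `findall` returns a 2-tuple per match.

[('7', '25.//@;#;d63982o1njjdc2wj;-Gw7o81njok%@.=.-')]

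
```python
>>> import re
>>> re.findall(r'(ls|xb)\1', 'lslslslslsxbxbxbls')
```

['ls', 'ls', 'xb']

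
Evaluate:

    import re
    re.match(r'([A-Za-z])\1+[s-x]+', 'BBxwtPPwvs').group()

`re.match` only tries the pattern at the start of the string.
The match spans [0:5] → 'BBxwt'.

'BBxwt'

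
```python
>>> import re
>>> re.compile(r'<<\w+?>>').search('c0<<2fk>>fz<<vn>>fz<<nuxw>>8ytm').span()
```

(2, 9)

The match spans [2:9] → '<<2fk>>'.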